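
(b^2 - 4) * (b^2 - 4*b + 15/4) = b^4 - 4*b^3 - b^2/4 + 16*b - 15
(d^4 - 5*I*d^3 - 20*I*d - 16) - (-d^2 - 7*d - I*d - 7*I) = d^4 - 5*I*d^3 + d^2 + 7*d - 19*I*d - 16 + 7*I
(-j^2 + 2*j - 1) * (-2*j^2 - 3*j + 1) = 2*j^4 - j^3 - 5*j^2 + 5*j - 1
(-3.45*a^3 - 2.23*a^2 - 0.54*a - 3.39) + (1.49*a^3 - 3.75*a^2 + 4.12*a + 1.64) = -1.96*a^3 - 5.98*a^2 + 3.58*a - 1.75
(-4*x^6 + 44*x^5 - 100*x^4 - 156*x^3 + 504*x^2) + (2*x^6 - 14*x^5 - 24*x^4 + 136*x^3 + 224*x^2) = -2*x^6 + 30*x^5 - 124*x^4 - 20*x^3 + 728*x^2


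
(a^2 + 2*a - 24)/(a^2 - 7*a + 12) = (a + 6)/(a - 3)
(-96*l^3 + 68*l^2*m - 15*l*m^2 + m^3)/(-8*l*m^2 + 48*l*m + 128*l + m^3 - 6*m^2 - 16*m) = (12*l^2 - 7*l*m + m^2)/(m^2 - 6*m - 16)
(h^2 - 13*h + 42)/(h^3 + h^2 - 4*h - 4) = (h^2 - 13*h + 42)/(h^3 + h^2 - 4*h - 4)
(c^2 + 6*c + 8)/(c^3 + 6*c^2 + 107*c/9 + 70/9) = 9*(c + 4)/(9*c^2 + 36*c + 35)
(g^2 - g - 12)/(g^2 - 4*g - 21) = (g - 4)/(g - 7)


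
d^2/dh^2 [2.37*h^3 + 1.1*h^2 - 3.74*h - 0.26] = 14.22*h + 2.2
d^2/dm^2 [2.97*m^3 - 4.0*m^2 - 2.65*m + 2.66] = 17.82*m - 8.0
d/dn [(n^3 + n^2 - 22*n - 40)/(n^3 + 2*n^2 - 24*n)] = (n^4 - 4*n^3 + 140*n^2 + 160*n - 960)/(n^2*(n^4 + 4*n^3 - 44*n^2 - 96*n + 576))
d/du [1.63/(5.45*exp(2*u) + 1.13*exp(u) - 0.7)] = (-17.767*exp(u) - 1.8419)*exp(u)/(5.45*exp(2*u) + 1.13*exp(u) - 0.7)^2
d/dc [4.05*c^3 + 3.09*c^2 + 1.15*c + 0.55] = 12.15*c^2 + 6.18*c + 1.15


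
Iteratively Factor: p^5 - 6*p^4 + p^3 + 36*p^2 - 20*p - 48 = (p + 1)*(p^4 - 7*p^3 + 8*p^2 + 28*p - 48) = (p + 1)*(p + 2)*(p^3 - 9*p^2 + 26*p - 24) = (p - 4)*(p + 1)*(p + 2)*(p^2 - 5*p + 6) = (p - 4)*(p - 2)*(p + 1)*(p + 2)*(p - 3)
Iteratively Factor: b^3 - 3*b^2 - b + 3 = (b + 1)*(b^2 - 4*b + 3) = (b - 1)*(b + 1)*(b - 3)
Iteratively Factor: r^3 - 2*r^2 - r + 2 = (r - 1)*(r^2 - r - 2) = (r - 2)*(r - 1)*(r + 1)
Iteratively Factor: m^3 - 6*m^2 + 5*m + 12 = (m - 3)*(m^2 - 3*m - 4) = (m - 4)*(m - 3)*(m + 1)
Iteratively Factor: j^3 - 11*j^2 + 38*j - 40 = (j - 5)*(j^2 - 6*j + 8) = (j - 5)*(j - 4)*(j - 2)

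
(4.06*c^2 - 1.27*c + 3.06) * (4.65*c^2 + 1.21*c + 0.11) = 18.879*c^4 - 0.992900000000001*c^3 + 13.1389*c^2 + 3.5629*c + 0.3366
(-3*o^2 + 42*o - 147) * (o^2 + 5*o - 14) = -3*o^4 + 27*o^3 + 105*o^2 - 1323*o + 2058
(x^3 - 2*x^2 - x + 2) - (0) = x^3 - 2*x^2 - x + 2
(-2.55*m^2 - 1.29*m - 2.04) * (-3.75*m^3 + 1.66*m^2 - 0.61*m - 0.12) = 9.5625*m^5 + 0.604500000000001*m^4 + 7.0641*m^3 - 2.2935*m^2 + 1.3992*m + 0.2448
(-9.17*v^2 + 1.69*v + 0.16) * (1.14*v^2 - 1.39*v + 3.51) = -10.4538*v^4 + 14.6729*v^3 - 34.3534*v^2 + 5.7095*v + 0.5616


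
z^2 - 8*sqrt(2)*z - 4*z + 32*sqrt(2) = (z - 4)*(z - 8*sqrt(2))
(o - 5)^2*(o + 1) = o^3 - 9*o^2 + 15*o + 25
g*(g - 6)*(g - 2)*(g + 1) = g^4 - 7*g^3 + 4*g^2 + 12*g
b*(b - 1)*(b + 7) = b^3 + 6*b^2 - 7*b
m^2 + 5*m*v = m*(m + 5*v)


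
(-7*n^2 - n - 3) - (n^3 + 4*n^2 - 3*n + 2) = -n^3 - 11*n^2 + 2*n - 5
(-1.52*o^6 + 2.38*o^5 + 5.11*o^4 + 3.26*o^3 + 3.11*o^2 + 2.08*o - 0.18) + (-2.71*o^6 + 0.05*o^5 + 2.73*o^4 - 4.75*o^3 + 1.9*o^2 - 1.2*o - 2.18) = -4.23*o^6 + 2.43*o^5 + 7.84*o^4 - 1.49*o^3 + 5.01*o^2 + 0.88*o - 2.36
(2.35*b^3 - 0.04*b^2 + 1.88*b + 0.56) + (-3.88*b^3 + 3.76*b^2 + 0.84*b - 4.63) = -1.53*b^3 + 3.72*b^2 + 2.72*b - 4.07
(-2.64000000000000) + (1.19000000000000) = -1.45000000000000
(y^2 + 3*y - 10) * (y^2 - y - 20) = y^4 + 2*y^3 - 33*y^2 - 50*y + 200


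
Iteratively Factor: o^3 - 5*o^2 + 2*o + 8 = (o - 4)*(o^2 - o - 2) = (o - 4)*(o - 2)*(o + 1)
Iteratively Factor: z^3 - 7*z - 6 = (z - 3)*(z^2 + 3*z + 2) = (z - 3)*(z + 1)*(z + 2)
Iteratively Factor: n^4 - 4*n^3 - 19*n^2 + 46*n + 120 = (n + 3)*(n^3 - 7*n^2 + 2*n + 40) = (n - 5)*(n + 3)*(n^2 - 2*n - 8) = (n - 5)*(n + 2)*(n + 3)*(n - 4)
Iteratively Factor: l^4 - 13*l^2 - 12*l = (l + 3)*(l^3 - 3*l^2 - 4*l) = l*(l + 3)*(l^2 - 3*l - 4) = l*(l - 4)*(l + 3)*(l + 1)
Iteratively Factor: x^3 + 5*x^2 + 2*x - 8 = (x - 1)*(x^2 + 6*x + 8) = (x - 1)*(x + 2)*(x + 4)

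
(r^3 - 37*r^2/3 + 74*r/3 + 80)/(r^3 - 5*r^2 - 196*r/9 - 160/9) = 3*(r - 6)/(3*r + 4)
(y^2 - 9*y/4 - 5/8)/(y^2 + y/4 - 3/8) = (8*y^2 - 18*y - 5)/(8*y^2 + 2*y - 3)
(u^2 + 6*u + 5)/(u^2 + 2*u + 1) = (u + 5)/(u + 1)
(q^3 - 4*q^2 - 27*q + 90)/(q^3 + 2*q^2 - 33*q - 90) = (q - 3)/(q + 3)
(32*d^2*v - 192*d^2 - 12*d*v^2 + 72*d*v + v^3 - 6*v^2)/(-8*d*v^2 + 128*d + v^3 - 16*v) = (-4*d*v + 24*d + v^2 - 6*v)/(v^2 - 16)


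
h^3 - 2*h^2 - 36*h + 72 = (h - 6)*(h - 2)*(h + 6)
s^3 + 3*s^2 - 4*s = s*(s - 1)*(s + 4)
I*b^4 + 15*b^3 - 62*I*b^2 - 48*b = b*(b - 8*I)*(b - 6*I)*(I*b + 1)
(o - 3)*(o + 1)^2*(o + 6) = o^4 + 5*o^3 - 11*o^2 - 33*o - 18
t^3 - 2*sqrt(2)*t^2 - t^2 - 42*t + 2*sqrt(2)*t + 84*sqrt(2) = (t - 7)*(t + 6)*(t - 2*sqrt(2))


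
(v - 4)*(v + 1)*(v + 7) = v^3 + 4*v^2 - 25*v - 28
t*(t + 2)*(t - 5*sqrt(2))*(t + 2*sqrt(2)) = t^4 - 3*sqrt(2)*t^3 + 2*t^3 - 20*t^2 - 6*sqrt(2)*t^2 - 40*t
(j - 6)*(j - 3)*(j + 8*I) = j^3 - 9*j^2 + 8*I*j^2 + 18*j - 72*I*j + 144*I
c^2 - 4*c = c*(c - 4)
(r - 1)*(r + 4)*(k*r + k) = k*r^3 + 4*k*r^2 - k*r - 4*k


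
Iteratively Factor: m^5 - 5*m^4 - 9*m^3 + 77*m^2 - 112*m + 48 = (m + 4)*(m^4 - 9*m^3 + 27*m^2 - 31*m + 12) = (m - 3)*(m + 4)*(m^3 - 6*m^2 + 9*m - 4) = (m - 3)*(m - 1)*(m + 4)*(m^2 - 5*m + 4) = (m - 3)*(m - 1)^2*(m + 4)*(m - 4)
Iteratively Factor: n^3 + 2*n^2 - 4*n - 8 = (n - 2)*(n^2 + 4*n + 4) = (n - 2)*(n + 2)*(n + 2)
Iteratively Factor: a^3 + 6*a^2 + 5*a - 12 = (a - 1)*(a^2 + 7*a + 12) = (a - 1)*(a + 3)*(a + 4)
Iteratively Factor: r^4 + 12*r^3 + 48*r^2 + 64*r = (r + 4)*(r^3 + 8*r^2 + 16*r) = (r + 4)^2*(r^2 + 4*r) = r*(r + 4)^2*(r + 4)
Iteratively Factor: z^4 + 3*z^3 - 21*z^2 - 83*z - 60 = (z - 5)*(z^3 + 8*z^2 + 19*z + 12) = (z - 5)*(z + 3)*(z^2 + 5*z + 4) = (z - 5)*(z + 3)*(z + 4)*(z + 1)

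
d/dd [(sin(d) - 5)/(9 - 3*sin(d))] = -2*cos(d)/(3*(sin(d) - 3)^2)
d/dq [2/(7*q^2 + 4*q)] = 4*(-7*q - 2)/(q^2*(7*q + 4)^2)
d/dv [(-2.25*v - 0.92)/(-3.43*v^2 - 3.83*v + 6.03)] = (7.7175*v^2 + 8.6175*v - (2.25*v + 0.92)*(6.86*v + 3.83) - 13.5675)/(3.43*v^2 + 3.83*v - 6.03)^2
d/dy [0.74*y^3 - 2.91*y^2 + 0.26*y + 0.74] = 2.22*y^2 - 5.82*y + 0.26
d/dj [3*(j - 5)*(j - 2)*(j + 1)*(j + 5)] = 12*j^3 - 9*j^2 - 162*j + 75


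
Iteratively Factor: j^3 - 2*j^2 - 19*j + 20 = (j + 4)*(j^2 - 6*j + 5) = (j - 1)*(j + 4)*(j - 5)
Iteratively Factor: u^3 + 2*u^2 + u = (u + 1)*(u^2 + u) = (u + 1)^2*(u)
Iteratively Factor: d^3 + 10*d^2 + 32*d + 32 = (d + 4)*(d^2 + 6*d + 8) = (d + 2)*(d + 4)*(d + 4)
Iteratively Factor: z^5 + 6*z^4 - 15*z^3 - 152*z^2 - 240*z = (z + 3)*(z^4 + 3*z^3 - 24*z^2 - 80*z) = (z - 5)*(z + 3)*(z^3 + 8*z^2 + 16*z) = (z - 5)*(z + 3)*(z + 4)*(z^2 + 4*z) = z*(z - 5)*(z + 3)*(z + 4)*(z + 4)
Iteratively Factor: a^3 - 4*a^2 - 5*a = (a + 1)*(a^2 - 5*a) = a*(a + 1)*(a - 5)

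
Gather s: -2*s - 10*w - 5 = -2*s - 10*w - 5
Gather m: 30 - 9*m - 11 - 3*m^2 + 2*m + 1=-3*m^2 - 7*m + 20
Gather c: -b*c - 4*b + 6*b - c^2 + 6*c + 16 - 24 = 2*b - c^2 + c*(6 - b) - 8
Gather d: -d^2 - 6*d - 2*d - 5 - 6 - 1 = -d^2 - 8*d - 12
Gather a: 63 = 63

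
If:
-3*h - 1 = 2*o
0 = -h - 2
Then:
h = -2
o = 5/2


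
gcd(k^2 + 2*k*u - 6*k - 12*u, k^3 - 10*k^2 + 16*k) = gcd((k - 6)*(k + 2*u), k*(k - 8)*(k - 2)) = 1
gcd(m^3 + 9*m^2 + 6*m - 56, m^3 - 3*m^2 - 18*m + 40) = m^2 + 2*m - 8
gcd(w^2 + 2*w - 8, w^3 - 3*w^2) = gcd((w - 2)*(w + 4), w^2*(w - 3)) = 1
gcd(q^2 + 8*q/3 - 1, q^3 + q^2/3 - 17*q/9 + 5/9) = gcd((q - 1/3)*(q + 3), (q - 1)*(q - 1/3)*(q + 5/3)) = q - 1/3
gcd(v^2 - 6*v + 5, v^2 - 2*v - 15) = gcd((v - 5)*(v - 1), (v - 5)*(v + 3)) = v - 5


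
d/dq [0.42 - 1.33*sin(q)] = -1.33*cos(q)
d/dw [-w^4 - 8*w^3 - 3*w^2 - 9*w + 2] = -4*w^3 - 24*w^2 - 6*w - 9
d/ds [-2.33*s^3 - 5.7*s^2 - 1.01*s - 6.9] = -6.99*s^2 - 11.4*s - 1.01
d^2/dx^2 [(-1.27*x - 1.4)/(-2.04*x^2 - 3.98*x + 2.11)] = ((1.27*x + 1.4)*(4.08*x + 3.98)*(8.16*x + 7.96) - (15.5448*x + 15.8212)*(2.04*x^2 + 3.98*x - 2.11))/(2.04*x^2 + 3.98*x - 2.11)^3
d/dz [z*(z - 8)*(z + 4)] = 3*z^2 - 8*z - 32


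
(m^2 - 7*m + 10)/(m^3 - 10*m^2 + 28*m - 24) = (m - 5)/(m^2 - 8*m + 12)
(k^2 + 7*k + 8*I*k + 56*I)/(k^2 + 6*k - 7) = (k + 8*I)/(k - 1)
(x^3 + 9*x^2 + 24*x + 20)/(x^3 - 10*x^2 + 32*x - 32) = (x^3 + 9*x^2 + 24*x + 20)/(x^3 - 10*x^2 + 32*x - 32)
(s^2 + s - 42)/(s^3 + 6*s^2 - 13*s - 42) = (s - 6)/(s^2 - s - 6)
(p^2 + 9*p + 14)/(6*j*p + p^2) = (p^2 + 9*p + 14)/(p*(6*j + p))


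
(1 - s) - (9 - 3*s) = 2*s - 8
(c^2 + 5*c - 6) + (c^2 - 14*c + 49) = 2*c^2 - 9*c + 43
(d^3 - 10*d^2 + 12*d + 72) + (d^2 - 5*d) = d^3 - 9*d^2 + 7*d + 72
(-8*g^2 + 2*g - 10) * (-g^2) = 8*g^4 - 2*g^3 + 10*g^2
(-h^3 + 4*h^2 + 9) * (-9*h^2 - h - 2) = 9*h^5 - 35*h^4 - 2*h^3 - 89*h^2 - 9*h - 18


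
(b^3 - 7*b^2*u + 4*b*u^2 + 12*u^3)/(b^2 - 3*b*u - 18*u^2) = (b^2 - b*u - 2*u^2)/(b + 3*u)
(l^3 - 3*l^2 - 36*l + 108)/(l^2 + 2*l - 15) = (l^2 - 36)/(l + 5)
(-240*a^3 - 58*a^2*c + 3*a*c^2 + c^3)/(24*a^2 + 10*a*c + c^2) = (-40*a^2 - 3*a*c + c^2)/(4*a + c)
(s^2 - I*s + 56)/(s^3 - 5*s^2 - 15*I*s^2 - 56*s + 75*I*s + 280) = (s + 7*I)/(s^2 - s*(5 + 7*I) + 35*I)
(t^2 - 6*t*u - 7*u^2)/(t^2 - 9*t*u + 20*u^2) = (t^2 - 6*t*u - 7*u^2)/(t^2 - 9*t*u + 20*u^2)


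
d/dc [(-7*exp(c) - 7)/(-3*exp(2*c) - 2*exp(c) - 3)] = (-21*exp(2*c) - 42*exp(c) + 7)*exp(c)/(9*exp(4*c) + 12*exp(3*c) + 22*exp(2*c) + 12*exp(c) + 9)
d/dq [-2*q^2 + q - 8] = 1 - 4*q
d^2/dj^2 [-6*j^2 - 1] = -12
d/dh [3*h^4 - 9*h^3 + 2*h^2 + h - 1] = 12*h^3 - 27*h^2 + 4*h + 1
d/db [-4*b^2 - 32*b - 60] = -8*b - 32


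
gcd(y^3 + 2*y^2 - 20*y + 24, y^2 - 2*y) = y - 2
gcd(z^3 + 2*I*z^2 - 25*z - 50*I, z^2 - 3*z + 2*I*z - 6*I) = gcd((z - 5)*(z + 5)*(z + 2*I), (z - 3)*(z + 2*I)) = z + 2*I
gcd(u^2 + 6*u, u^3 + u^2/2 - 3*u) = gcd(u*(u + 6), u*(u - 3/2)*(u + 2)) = u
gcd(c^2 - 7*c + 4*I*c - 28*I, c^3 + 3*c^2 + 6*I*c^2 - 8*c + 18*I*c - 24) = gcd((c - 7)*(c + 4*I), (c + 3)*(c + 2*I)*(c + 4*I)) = c + 4*I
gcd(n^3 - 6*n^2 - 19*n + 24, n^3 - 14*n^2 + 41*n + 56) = n - 8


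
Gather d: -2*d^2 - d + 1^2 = -2*d^2 - d + 1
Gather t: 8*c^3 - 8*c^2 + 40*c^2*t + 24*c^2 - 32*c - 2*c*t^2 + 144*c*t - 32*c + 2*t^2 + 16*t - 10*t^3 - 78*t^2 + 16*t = 8*c^3 + 16*c^2 - 64*c - 10*t^3 + t^2*(-2*c - 76) + t*(40*c^2 + 144*c + 32)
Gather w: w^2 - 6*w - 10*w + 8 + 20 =w^2 - 16*w + 28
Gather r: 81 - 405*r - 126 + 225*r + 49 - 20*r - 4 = -200*r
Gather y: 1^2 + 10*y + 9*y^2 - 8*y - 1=9*y^2 + 2*y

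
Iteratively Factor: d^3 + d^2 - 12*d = (d - 3)*(d^2 + 4*d) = d*(d - 3)*(d + 4)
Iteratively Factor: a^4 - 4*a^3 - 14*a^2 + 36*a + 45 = (a - 5)*(a^3 + a^2 - 9*a - 9) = (a - 5)*(a + 1)*(a^2 - 9) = (a - 5)*(a + 1)*(a + 3)*(a - 3)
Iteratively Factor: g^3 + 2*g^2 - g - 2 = (g - 1)*(g^2 + 3*g + 2) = (g - 1)*(g + 2)*(g + 1)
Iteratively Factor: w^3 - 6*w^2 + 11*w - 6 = (w - 1)*(w^2 - 5*w + 6) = (w - 2)*(w - 1)*(w - 3)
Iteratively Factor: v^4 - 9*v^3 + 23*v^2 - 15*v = (v - 1)*(v^3 - 8*v^2 + 15*v) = (v - 3)*(v - 1)*(v^2 - 5*v) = v*(v - 3)*(v - 1)*(v - 5)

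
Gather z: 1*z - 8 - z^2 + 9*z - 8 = -z^2 + 10*z - 16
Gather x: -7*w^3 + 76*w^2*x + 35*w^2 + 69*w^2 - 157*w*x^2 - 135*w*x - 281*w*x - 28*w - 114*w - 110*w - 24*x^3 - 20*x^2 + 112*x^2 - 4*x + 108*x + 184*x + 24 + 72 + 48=-7*w^3 + 104*w^2 - 252*w - 24*x^3 + x^2*(92 - 157*w) + x*(76*w^2 - 416*w + 288) + 144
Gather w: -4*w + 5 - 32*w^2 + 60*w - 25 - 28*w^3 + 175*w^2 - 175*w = -28*w^3 + 143*w^2 - 119*w - 20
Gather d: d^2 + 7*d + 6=d^2 + 7*d + 6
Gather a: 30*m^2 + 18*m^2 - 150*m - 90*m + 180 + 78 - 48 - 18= 48*m^2 - 240*m + 192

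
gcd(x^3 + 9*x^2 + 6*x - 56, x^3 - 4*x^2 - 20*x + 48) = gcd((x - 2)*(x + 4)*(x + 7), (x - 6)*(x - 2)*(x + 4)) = x^2 + 2*x - 8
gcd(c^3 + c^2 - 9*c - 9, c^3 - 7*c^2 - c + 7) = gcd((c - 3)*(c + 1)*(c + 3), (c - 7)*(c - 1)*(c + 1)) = c + 1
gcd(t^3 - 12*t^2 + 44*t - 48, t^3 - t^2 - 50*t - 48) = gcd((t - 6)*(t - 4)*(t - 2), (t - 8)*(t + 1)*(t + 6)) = 1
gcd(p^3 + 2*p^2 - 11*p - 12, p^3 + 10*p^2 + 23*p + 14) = p + 1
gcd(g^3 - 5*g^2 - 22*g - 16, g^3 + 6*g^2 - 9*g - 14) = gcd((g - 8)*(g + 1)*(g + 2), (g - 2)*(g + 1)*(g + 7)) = g + 1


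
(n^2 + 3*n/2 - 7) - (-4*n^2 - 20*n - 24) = 5*n^2 + 43*n/2 + 17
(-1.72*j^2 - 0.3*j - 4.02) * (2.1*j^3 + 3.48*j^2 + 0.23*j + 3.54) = -3.612*j^5 - 6.6156*j^4 - 9.8816*j^3 - 20.1474*j^2 - 1.9866*j - 14.2308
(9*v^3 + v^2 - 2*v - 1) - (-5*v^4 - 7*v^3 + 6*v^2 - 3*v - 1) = 5*v^4 + 16*v^3 - 5*v^2 + v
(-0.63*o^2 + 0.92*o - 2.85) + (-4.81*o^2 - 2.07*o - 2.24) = -5.44*o^2 - 1.15*o - 5.09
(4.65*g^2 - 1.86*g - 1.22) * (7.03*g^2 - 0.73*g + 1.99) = 32.6895*g^4 - 16.4703*g^3 + 2.0347*g^2 - 2.8108*g - 2.4278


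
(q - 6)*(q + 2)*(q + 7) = q^3 + 3*q^2 - 40*q - 84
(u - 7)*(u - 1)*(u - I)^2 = u^4 - 8*u^3 - 2*I*u^3 + 6*u^2 + 16*I*u^2 + 8*u - 14*I*u - 7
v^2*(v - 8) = v^3 - 8*v^2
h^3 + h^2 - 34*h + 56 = (h - 4)*(h - 2)*(h + 7)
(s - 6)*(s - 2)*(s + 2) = s^3 - 6*s^2 - 4*s + 24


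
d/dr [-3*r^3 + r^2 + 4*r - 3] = -9*r^2 + 2*r + 4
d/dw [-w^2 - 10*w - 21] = -2*w - 10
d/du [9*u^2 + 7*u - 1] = 18*u + 7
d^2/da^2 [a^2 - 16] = 2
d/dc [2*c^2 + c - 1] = 4*c + 1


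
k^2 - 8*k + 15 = (k - 5)*(k - 3)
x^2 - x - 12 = (x - 4)*(x + 3)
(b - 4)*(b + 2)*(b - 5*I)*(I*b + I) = I*b^4 + 5*b^3 - I*b^3 - 5*b^2 - 10*I*b^2 - 50*b - 8*I*b - 40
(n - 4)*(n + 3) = n^2 - n - 12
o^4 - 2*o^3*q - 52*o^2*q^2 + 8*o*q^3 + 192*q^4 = (o - 8*q)*(o - 2*q)*(o + 2*q)*(o + 6*q)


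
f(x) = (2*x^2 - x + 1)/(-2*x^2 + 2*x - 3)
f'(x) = (4*x - 2)*(2*x^2 - x + 1)/(-2*x^2 + 2*x - 3)^2 + (4*x - 1)/(-2*x^2 + 2*x - 3)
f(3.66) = -1.07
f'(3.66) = -0.00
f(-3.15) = -0.82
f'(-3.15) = 0.05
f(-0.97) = -0.56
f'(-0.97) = 0.23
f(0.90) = -0.61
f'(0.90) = -0.58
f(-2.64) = -0.79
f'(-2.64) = 0.07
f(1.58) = -0.91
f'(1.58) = -0.28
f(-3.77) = -0.85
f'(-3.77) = 0.04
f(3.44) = -1.07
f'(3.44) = -0.01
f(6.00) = -1.06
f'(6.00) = 0.01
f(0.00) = -0.33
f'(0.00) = 0.11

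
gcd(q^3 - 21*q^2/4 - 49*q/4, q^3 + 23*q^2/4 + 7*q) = q^2 + 7*q/4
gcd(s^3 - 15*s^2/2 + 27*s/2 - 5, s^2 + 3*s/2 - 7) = s - 2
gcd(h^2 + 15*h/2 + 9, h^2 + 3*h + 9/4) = h + 3/2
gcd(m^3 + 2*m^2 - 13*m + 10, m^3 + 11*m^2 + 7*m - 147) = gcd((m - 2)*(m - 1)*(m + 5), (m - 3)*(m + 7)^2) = 1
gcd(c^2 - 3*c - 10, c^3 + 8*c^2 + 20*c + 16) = c + 2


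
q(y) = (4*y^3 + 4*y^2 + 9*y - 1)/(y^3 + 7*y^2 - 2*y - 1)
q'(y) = (-3*y^2 - 14*y + 2)*(4*y^3 + 4*y^2 + 9*y - 1)/(y^3 + 7*y^2 - 2*y - 1)^2 + (12*y^2 + 8*y + 9)/(y^3 + 7*y^2 - 2*y - 1) = (24*y^4 - 34*y^3 - 80*y^2 + 6*y - 11)/(y^6 + 14*y^5 + 45*y^4 - 30*y^3 - 10*y^2 + 4*y + 1)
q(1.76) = 2.17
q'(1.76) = -0.40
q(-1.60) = -1.34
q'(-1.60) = 0.28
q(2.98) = 2.05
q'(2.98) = 0.04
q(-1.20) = -1.33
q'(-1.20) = -0.26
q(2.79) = 2.04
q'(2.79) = 0.02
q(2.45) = 2.04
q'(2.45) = -0.04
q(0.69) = 6.58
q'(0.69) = -30.87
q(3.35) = 2.07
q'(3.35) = 0.07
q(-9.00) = 18.44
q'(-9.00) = 8.36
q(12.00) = 2.80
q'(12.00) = 0.06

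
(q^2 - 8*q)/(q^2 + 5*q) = (q - 8)/(q + 5)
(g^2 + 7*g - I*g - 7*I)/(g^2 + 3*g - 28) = (g - I)/(g - 4)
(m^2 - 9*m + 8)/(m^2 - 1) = (m - 8)/(m + 1)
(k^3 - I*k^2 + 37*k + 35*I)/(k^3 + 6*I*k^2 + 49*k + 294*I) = (k^2 + 6*I*k - 5)/(k^2 + 13*I*k - 42)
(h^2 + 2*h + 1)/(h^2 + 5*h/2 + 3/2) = 2*(h + 1)/(2*h + 3)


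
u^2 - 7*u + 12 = (u - 4)*(u - 3)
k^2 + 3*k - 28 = (k - 4)*(k + 7)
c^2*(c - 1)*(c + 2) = c^4 + c^3 - 2*c^2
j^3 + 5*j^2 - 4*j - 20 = (j - 2)*(j + 2)*(j + 5)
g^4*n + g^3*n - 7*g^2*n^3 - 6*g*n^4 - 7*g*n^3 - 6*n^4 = (g - 3*n)*(g + n)*(g + 2*n)*(g*n + n)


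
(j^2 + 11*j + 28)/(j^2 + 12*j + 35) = (j + 4)/(j + 5)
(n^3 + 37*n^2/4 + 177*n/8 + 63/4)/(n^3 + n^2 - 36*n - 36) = (8*n^2 + 26*n + 21)/(8*(n^2 - 5*n - 6))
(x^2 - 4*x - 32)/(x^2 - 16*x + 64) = (x + 4)/(x - 8)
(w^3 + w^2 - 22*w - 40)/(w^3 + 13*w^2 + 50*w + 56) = (w - 5)/(w + 7)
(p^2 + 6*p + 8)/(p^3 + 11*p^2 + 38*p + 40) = 1/(p + 5)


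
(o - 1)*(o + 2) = o^2 + o - 2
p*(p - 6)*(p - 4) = p^3 - 10*p^2 + 24*p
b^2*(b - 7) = b^3 - 7*b^2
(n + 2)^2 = n^2 + 4*n + 4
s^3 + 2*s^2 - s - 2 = (s - 1)*(s + 1)*(s + 2)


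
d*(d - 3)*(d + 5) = d^3 + 2*d^2 - 15*d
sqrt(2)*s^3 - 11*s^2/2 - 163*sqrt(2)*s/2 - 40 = (s - 8*sqrt(2))*(s + 5*sqrt(2))*(sqrt(2)*s + 1/2)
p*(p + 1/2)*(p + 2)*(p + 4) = p^4 + 13*p^3/2 + 11*p^2 + 4*p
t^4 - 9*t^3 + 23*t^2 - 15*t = t*(t - 5)*(t - 3)*(t - 1)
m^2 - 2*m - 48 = (m - 8)*(m + 6)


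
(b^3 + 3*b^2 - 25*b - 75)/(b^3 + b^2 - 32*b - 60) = (b^2 - 2*b - 15)/(b^2 - 4*b - 12)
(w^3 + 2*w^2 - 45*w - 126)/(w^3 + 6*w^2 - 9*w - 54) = (w - 7)/(w - 3)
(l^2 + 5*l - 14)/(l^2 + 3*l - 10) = (l + 7)/(l + 5)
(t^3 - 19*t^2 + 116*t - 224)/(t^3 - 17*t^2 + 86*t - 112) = (t - 4)/(t - 2)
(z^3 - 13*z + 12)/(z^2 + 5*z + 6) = (z^3 - 13*z + 12)/(z^2 + 5*z + 6)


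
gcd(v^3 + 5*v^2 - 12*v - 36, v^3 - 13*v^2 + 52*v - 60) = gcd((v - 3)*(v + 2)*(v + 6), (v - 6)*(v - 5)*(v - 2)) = 1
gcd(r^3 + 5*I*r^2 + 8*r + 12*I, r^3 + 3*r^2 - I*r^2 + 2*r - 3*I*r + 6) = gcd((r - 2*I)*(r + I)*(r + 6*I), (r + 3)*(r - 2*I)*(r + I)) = r^2 - I*r + 2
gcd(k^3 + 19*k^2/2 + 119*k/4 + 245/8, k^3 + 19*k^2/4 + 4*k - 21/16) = k + 7/2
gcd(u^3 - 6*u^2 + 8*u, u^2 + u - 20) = u - 4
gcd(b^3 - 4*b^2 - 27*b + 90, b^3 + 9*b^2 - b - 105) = b^2 + 2*b - 15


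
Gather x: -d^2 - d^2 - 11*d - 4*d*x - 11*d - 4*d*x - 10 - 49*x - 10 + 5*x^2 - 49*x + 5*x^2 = -2*d^2 - 22*d + 10*x^2 + x*(-8*d - 98) - 20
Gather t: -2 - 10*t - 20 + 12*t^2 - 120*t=12*t^2 - 130*t - 22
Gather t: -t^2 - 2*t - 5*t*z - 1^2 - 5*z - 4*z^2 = -t^2 + t*(-5*z - 2) - 4*z^2 - 5*z - 1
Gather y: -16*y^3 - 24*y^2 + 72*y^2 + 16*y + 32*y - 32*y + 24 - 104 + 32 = -16*y^3 + 48*y^2 + 16*y - 48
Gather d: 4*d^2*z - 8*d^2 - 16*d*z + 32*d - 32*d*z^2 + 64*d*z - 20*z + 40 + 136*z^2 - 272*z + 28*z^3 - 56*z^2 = d^2*(4*z - 8) + d*(-32*z^2 + 48*z + 32) + 28*z^3 + 80*z^2 - 292*z + 40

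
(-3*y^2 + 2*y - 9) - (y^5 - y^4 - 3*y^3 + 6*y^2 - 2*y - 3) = -y^5 + y^4 + 3*y^3 - 9*y^2 + 4*y - 6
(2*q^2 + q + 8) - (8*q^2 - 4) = -6*q^2 + q + 12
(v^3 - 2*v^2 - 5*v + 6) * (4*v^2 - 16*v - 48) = 4*v^5 - 24*v^4 - 36*v^3 + 200*v^2 + 144*v - 288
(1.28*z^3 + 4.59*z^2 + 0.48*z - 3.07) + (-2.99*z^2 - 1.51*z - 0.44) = 1.28*z^3 + 1.6*z^2 - 1.03*z - 3.51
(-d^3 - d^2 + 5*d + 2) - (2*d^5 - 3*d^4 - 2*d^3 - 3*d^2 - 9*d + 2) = -2*d^5 + 3*d^4 + d^3 + 2*d^2 + 14*d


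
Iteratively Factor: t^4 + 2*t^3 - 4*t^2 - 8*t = (t - 2)*(t^3 + 4*t^2 + 4*t) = (t - 2)*(t + 2)*(t^2 + 2*t) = t*(t - 2)*(t + 2)*(t + 2)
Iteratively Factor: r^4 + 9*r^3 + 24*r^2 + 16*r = (r)*(r^3 + 9*r^2 + 24*r + 16) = r*(r + 1)*(r^2 + 8*r + 16) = r*(r + 1)*(r + 4)*(r + 4)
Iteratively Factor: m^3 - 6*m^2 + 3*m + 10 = (m - 5)*(m^2 - m - 2) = (m - 5)*(m - 2)*(m + 1)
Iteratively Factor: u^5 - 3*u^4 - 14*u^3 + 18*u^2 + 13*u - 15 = (u + 3)*(u^4 - 6*u^3 + 4*u^2 + 6*u - 5) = (u - 5)*(u + 3)*(u^3 - u^2 - u + 1) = (u - 5)*(u + 1)*(u + 3)*(u^2 - 2*u + 1) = (u - 5)*(u - 1)*(u + 1)*(u + 3)*(u - 1)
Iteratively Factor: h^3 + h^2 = (h)*(h^2 + h) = h*(h + 1)*(h)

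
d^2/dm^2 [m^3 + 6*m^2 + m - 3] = 6*m + 12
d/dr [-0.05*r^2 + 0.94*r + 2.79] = 0.94 - 0.1*r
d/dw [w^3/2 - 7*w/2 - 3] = 3*w^2/2 - 7/2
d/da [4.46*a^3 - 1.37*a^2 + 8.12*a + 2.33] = 13.38*a^2 - 2.74*a + 8.12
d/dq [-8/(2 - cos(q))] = 8*sin(q)/(cos(q) - 2)^2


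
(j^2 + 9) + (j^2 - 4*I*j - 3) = 2*j^2 - 4*I*j + 6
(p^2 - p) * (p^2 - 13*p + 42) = p^4 - 14*p^3 + 55*p^2 - 42*p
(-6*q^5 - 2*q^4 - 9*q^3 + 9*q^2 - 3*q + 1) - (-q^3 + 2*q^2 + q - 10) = -6*q^5 - 2*q^4 - 8*q^3 + 7*q^2 - 4*q + 11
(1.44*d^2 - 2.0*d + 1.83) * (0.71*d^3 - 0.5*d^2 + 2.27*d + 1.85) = 1.0224*d^5 - 2.14*d^4 + 5.5681*d^3 - 2.791*d^2 + 0.4541*d + 3.3855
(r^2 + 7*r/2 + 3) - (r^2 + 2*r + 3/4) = 3*r/2 + 9/4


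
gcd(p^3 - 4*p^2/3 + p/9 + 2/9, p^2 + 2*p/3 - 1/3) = 1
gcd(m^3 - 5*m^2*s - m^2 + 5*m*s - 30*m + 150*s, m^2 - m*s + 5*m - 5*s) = m + 5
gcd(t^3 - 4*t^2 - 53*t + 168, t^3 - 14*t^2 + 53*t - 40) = t - 8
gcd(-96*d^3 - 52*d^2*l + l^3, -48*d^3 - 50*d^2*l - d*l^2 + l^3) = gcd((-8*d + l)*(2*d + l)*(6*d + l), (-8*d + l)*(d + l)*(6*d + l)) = 48*d^2 + 2*d*l - l^2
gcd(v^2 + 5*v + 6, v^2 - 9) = v + 3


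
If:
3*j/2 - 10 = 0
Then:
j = 20/3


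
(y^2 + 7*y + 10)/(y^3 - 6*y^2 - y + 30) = (y + 5)/(y^2 - 8*y + 15)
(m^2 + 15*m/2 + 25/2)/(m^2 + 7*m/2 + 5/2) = (m + 5)/(m + 1)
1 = 1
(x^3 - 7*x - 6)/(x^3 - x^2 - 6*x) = (x + 1)/x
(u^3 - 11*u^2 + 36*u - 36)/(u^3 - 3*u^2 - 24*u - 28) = (-u^3 + 11*u^2 - 36*u + 36)/(-u^3 + 3*u^2 + 24*u + 28)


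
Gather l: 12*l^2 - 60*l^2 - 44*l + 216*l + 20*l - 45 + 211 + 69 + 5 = -48*l^2 + 192*l + 240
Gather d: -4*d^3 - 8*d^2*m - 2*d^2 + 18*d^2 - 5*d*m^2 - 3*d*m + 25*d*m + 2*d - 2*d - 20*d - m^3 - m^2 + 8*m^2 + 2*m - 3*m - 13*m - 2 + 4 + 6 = -4*d^3 + d^2*(16 - 8*m) + d*(-5*m^2 + 22*m - 20) - m^3 + 7*m^2 - 14*m + 8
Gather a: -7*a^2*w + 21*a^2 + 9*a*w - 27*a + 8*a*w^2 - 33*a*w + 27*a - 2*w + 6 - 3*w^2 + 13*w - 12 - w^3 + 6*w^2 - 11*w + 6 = a^2*(21 - 7*w) + a*(8*w^2 - 24*w) - w^3 + 3*w^2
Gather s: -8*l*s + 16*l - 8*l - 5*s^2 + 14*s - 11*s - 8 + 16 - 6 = 8*l - 5*s^2 + s*(3 - 8*l) + 2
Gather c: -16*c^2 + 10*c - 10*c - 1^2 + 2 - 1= -16*c^2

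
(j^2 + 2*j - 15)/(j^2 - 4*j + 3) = (j + 5)/(j - 1)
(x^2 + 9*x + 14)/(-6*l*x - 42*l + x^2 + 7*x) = (x + 2)/(-6*l + x)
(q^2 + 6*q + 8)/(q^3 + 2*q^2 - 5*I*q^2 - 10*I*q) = (q + 4)/(q*(q - 5*I))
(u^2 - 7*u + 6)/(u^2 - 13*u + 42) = (u - 1)/(u - 7)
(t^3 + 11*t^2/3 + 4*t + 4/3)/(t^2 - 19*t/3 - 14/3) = (t^2 + 3*t + 2)/(t - 7)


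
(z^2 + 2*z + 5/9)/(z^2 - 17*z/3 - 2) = (z + 5/3)/(z - 6)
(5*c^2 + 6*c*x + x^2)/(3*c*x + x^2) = (5*c^2 + 6*c*x + x^2)/(x*(3*c + x))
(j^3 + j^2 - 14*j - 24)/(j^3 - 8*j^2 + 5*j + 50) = (j^2 - j - 12)/(j^2 - 10*j + 25)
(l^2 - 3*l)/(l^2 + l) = (l - 3)/(l + 1)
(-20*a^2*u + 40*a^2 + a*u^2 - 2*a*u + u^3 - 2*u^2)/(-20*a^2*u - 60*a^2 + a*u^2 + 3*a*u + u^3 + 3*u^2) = (u - 2)/(u + 3)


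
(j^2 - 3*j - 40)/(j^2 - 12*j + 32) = (j + 5)/(j - 4)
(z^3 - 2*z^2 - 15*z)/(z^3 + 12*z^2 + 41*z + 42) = z*(z - 5)/(z^2 + 9*z + 14)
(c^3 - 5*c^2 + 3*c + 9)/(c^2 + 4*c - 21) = (c^2 - 2*c - 3)/(c + 7)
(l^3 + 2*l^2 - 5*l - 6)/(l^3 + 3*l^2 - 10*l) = (l^2 + 4*l + 3)/(l*(l + 5))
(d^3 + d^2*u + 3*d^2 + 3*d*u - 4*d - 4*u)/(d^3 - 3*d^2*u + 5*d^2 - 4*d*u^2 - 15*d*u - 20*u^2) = (-d^2 - 3*d + 4)/(-d^2 + 4*d*u - 5*d + 20*u)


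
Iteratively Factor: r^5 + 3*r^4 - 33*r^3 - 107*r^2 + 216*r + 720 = (r - 5)*(r^4 + 8*r^3 + 7*r^2 - 72*r - 144) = (r - 5)*(r + 3)*(r^3 + 5*r^2 - 8*r - 48) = (r - 5)*(r + 3)*(r + 4)*(r^2 + r - 12) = (r - 5)*(r - 3)*(r + 3)*(r + 4)*(r + 4)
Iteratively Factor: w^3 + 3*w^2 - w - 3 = (w - 1)*(w^2 + 4*w + 3) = (w - 1)*(w + 3)*(w + 1)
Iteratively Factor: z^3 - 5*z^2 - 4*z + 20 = (z + 2)*(z^2 - 7*z + 10) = (z - 2)*(z + 2)*(z - 5)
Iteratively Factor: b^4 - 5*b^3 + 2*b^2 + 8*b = (b - 4)*(b^3 - b^2 - 2*b) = b*(b - 4)*(b^2 - b - 2) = b*(b - 4)*(b + 1)*(b - 2)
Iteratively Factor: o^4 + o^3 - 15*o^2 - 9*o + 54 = (o - 2)*(o^3 + 3*o^2 - 9*o - 27) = (o - 2)*(o + 3)*(o^2 - 9) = (o - 2)*(o + 3)^2*(o - 3)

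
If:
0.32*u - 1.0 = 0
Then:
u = 3.12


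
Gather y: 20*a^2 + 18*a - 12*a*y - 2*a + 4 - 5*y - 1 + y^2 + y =20*a^2 + 16*a + y^2 + y*(-12*a - 4) + 3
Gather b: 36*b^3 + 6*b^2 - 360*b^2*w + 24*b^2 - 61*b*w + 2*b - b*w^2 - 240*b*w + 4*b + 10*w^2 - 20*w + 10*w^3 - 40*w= 36*b^3 + b^2*(30 - 360*w) + b*(-w^2 - 301*w + 6) + 10*w^3 + 10*w^2 - 60*w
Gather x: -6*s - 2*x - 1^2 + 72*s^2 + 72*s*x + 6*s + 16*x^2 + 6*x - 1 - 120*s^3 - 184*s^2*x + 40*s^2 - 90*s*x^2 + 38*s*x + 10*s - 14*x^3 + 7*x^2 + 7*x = -120*s^3 + 112*s^2 + 10*s - 14*x^3 + x^2*(23 - 90*s) + x*(-184*s^2 + 110*s + 11) - 2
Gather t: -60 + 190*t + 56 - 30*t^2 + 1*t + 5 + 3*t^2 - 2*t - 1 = -27*t^2 + 189*t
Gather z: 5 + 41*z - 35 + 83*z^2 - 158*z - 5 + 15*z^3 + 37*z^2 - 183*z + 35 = 15*z^3 + 120*z^2 - 300*z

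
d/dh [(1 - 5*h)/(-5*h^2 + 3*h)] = (-25*h^2 + 10*h - 3)/(h^2*(25*h^2 - 30*h + 9))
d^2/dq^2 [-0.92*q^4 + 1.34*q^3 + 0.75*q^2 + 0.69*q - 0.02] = -11.04*q^2 + 8.04*q + 1.5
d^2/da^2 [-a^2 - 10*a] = -2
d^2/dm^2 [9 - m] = 0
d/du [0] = 0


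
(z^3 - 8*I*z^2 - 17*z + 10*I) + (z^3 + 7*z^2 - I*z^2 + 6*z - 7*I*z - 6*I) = 2*z^3 + 7*z^2 - 9*I*z^2 - 11*z - 7*I*z + 4*I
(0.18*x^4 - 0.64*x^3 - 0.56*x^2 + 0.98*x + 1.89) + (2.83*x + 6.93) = 0.18*x^4 - 0.64*x^3 - 0.56*x^2 + 3.81*x + 8.82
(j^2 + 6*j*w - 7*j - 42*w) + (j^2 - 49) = 2*j^2 + 6*j*w - 7*j - 42*w - 49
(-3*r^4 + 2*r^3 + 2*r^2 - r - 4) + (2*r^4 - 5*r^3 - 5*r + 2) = -r^4 - 3*r^3 + 2*r^2 - 6*r - 2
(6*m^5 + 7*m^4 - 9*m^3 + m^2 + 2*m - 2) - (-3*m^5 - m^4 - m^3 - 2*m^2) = 9*m^5 + 8*m^4 - 8*m^3 + 3*m^2 + 2*m - 2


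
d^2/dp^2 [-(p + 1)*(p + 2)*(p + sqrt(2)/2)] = -6*p - 6 - sqrt(2)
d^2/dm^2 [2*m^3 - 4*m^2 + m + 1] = 12*m - 8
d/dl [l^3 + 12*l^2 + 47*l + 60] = 3*l^2 + 24*l + 47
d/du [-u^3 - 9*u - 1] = -3*u^2 - 9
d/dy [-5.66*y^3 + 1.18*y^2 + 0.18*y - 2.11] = -16.98*y^2 + 2.36*y + 0.18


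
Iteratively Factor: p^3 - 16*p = (p + 4)*(p^2 - 4*p) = p*(p + 4)*(p - 4)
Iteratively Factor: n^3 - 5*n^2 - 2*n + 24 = (n - 3)*(n^2 - 2*n - 8) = (n - 4)*(n - 3)*(n + 2)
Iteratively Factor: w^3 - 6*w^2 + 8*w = (w - 4)*(w^2 - 2*w) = (w - 4)*(w - 2)*(w)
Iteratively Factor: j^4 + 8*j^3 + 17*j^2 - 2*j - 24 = (j + 3)*(j^3 + 5*j^2 + 2*j - 8) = (j + 2)*(j + 3)*(j^2 + 3*j - 4) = (j - 1)*(j + 2)*(j + 3)*(j + 4)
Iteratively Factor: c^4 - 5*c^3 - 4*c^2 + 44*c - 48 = (c - 2)*(c^3 - 3*c^2 - 10*c + 24) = (c - 2)*(c + 3)*(c^2 - 6*c + 8) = (c - 4)*(c - 2)*(c + 3)*(c - 2)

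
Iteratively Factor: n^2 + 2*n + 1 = (n + 1)*(n + 1)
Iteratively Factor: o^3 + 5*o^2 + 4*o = (o + 4)*(o^2 + o) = o*(o + 4)*(o + 1)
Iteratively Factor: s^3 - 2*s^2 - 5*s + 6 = (s - 1)*(s^2 - s - 6) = (s - 3)*(s - 1)*(s + 2)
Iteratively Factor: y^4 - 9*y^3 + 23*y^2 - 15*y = (y - 3)*(y^3 - 6*y^2 + 5*y) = y*(y - 3)*(y^2 - 6*y + 5) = y*(y - 5)*(y - 3)*(y - 1)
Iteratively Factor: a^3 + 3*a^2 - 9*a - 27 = (a + 3)*(a^2 - 9) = (a + 3)^2*(a - 3)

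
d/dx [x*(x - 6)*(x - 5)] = 3*x^2 - 22*x + 30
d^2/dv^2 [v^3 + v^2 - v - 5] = 6*v + 2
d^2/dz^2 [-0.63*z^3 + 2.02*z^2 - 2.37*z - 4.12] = 4.04 - 3.78*z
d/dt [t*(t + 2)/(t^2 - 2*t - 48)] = 4*(-t^2 - 24*t - 24)/(t^4 - 4*t^3 - 92*t^2 + 192*t + 2304)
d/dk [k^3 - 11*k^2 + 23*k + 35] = 3*k^2 - 22*k + 23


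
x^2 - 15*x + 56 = (x - 8)*(x - 7)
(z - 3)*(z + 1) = z^2 - 2*z - 3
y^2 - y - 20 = (y - 5)*(y + 4)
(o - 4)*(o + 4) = o^2 - 16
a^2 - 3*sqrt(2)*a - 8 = (a - 4*sqrt(2))*(a + sqrt(2))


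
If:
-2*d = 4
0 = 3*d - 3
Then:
No Solution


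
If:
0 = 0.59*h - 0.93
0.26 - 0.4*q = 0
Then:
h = 1.58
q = 0.65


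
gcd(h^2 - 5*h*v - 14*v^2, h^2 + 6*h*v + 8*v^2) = h + 2*v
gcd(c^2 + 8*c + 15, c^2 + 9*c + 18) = c + 3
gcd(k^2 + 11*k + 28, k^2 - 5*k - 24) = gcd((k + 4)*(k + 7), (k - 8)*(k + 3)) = 1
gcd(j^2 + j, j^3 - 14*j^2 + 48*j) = j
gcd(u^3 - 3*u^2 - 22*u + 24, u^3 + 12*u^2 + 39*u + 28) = u + 4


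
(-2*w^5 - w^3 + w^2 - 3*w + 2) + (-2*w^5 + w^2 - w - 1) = -4*w^5 - w^3 + 2*w^2 - 4*w + 1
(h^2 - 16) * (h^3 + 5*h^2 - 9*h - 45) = h^5 + 5*h^4 - 25*h^3 - 125*h^2 + 144*h + 720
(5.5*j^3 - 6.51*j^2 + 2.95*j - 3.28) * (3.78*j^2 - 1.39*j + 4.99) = 20.79*j^5 - 32.2528*j^4 + 47.6449*j^3 - 48.9838*j^2 + 19.2797*j - 16.3672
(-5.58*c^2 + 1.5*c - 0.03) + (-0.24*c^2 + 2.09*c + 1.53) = -5.82*c^2 + 3.59*c + 1.5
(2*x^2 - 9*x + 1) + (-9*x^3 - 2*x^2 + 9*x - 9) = -9*x^3 - 8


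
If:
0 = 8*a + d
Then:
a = -d/8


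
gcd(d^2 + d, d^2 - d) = d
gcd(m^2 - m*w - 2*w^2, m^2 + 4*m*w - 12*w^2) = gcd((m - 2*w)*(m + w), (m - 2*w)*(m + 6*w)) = -m + 2*w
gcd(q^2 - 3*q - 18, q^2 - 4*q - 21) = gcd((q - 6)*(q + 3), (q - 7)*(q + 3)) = q + 3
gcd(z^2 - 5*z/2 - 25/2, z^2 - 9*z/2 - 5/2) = z - 5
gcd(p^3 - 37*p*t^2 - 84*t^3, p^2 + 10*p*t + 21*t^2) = p + 3*t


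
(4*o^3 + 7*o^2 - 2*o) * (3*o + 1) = 12*o^4 + 25*o^3 + o^2 - 2*o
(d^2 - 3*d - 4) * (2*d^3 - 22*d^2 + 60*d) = 2*d^5 - 28*d^4 + 118*d^3 - 92*d^2 - 240*d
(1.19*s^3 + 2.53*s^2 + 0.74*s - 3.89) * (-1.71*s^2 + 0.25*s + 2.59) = -2.0349*s^5 - 4.0288*s^4 + 2.4492*s^3 + 13.3896*s^2 + 0.9441*s - 10.0751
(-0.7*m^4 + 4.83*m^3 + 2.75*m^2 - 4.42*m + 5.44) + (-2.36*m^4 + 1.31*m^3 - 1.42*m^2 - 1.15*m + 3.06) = -3.06*m^4 + 6.14*m^3 + 1.33*m^2 - 5.57*m + 8.5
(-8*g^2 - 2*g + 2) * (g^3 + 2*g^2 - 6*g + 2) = -8*g^5 - 18*g^4 + 46*g^3 - 16*g + 4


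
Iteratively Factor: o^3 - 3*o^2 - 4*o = (o)*(o^2 - 3*o - 4) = o*(o + 1)*(o - 4)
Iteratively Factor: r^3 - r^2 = (r)*(r^2 - r) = r^2*(r - 1)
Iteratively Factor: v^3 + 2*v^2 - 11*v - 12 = (v + 1)*(v^2 + v - 12) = (v + 1)*(v + 4)*(v - 3)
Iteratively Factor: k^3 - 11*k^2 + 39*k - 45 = (k - 3)*(k^2 - 8*k + 15) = (k - 3)^2*(k - 5)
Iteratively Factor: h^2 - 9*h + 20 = (h - 4)*(h - 5)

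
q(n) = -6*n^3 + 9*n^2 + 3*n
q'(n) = -18*n^2 + 18*n + 3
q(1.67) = 2.17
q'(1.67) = -17.14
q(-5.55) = 1286.30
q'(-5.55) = -651.34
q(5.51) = -713.93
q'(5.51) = -444.30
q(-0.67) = 3.83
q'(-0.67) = -17.14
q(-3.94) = 494.87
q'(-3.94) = -347.34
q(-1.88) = 66.04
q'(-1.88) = -94.46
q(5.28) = -616.44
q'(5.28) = -403.77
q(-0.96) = 10.72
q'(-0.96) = -30.87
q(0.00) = 0.00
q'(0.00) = 3.00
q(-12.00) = 11628.00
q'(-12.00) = -2805.00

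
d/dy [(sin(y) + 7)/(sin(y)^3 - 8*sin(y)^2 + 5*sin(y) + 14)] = (-2*sin(y)^3 - 13*sin(y)^2 + 112*sin(y) - 21)*cos(y)/(sin(y)^3 - 8*sin(y)^2 + 5*sin(y) + 14)^2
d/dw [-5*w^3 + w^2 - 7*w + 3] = -15*w^2 + 2*w - 7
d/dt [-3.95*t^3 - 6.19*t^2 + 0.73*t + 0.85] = -11.85*t^2 - 12.38*t + 0.73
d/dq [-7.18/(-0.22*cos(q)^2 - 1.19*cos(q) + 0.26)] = (3.1592*cos(q) + 8.5442)*sin(q)/(0.22*cos(q)^2 + 1.19*cos(q) - 0.26)^2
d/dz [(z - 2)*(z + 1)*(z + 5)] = 3*z^2 + 8*z - 7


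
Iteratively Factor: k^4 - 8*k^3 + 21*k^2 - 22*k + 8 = (k - 4)*(k^3 - 4*k^2 + 5*k - 2) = (k - 4)*(k - 2)*(k^2 - 2*k + 1) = (k - 4)*(k - 2)*(k - 1)*(k - 1)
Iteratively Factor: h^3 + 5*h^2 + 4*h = (h + 4)*(h^2 + h) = h*(h + 4)*(h + 1)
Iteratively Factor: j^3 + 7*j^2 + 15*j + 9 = (j + 1)*(j^2 + 6*j + 9) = (j + 1)*(j + 3)*(j + 3)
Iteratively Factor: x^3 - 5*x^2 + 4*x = (x - 4)*(x^2 - x) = x*(x - 4)*(x - 1)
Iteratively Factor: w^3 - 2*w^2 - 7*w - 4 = (w + 1)*(w^2 - 3*w - 4) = (w + 1)^2*(w - 4)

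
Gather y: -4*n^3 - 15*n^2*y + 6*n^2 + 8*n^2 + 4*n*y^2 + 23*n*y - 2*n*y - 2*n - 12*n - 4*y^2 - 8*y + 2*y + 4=-4*n^3 + 14*n^2 - 14*n + y^2*(4*n - 4) + y*(-15*n^2 + 21*n - 6) + 4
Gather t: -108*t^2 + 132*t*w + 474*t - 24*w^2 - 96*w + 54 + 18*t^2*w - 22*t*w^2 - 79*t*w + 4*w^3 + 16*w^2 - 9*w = t^2*(18*w - 108) + t*(-22*w^2 + 53*w + 474) + 4*w^3 - 8*w^2 - 105*w + 54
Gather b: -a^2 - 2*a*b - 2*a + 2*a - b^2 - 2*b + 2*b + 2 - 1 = -a^2 - 2*a*b - b^2 + 1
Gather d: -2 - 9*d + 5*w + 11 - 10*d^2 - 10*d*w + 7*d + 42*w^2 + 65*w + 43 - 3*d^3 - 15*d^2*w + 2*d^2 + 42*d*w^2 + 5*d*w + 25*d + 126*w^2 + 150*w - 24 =-3*d^3 + d^2*(-15*w - 8) + d*(42*w^2 - 5*w + 23) + 168*w^2 + 220*w + 28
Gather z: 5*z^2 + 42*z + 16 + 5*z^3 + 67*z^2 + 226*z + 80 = 5*z^3 + 72*z^2 + 268*z + 96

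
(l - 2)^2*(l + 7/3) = l^3 - 5*l^2/3 - 16*l/3 + 28/3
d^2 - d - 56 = (d - 8)*(d + 7)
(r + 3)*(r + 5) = r^2 + 8*r + 15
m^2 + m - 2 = (m - 1)*(m + 2)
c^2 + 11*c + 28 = (c + 4)*(c + 7)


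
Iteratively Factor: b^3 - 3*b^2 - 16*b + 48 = (b + 4)*(b^2 - 7*b + 12) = (b - 4)*(b + 4)*(b - 3)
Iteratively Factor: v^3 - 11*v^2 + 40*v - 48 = (v - 3)*(v^2 - 8*v + 16) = (v - 4)*(v - 3)*(v - 4)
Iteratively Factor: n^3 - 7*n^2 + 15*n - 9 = (n - 3)*(n^2 - 4*n + 3) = (n - 3)^2*(n - 1)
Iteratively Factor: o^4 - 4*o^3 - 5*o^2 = (o - 5)*(o^3 + o^2) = o*(o - 5)*(o^2 + o) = o^2*(o - 5)*(o + 1)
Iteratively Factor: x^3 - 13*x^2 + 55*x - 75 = (x - 5)*(x^2 - 8*x + 15) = (x - 5)*(x - 3)*(x - 5)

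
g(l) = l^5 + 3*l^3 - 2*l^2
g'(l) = 5*l^4 + 9*l^2 - 4*l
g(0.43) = -0.12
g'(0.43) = 0.12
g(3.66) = 777.05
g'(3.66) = 1003.13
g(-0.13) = -0.04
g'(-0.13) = 0.67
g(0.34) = -0.11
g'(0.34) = -0.25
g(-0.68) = -2.01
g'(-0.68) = 7.95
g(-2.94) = -313.18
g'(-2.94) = 463.11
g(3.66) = 777.05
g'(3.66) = 1003.13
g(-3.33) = -542.43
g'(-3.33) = 727.94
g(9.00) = 61074.00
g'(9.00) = 33498.00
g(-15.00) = -769950.00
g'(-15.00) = 255210.00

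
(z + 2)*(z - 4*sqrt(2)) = z^2 - 4*sqrt(2)*z + 2*z - 8*sqrt(2)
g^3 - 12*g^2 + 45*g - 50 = (g - 5)^2*(g - 2)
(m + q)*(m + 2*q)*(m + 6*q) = m^3 + 9*m^2*q + 20*m*q^2 + 12*q^3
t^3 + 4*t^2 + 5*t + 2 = (t + 1)^2*(t + 2)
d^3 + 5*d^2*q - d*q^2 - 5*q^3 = (d - q)*(d + q)*(d + 5*q)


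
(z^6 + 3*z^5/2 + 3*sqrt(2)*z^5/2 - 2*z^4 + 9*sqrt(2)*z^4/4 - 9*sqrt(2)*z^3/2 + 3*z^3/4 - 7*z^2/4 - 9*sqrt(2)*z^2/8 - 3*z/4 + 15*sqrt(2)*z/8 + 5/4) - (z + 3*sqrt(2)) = z^6 + 3*z^5/2 + 3*sqrt(2)*z^5/2 - 2*z^4 + 9*sqrt(2)*z^4/4 - 9*sqrt(2)*z^3/2 + 3*z^3/4 - 7*z^2/4 - 9*sqrt(2)*z^2/8 - 7*z/4 + 15*sqrt(2)*z/8 - 3*sqrt(2) + 5/4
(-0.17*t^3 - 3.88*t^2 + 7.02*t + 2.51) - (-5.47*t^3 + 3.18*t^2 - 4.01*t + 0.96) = 5.3*t^3 - 7.06*t^2 + 11.03*t + 1.55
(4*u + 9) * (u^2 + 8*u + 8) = 4*u^3 + 41*u^2 + 104*u + 72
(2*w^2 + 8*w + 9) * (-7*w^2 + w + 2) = -14*w^4 - 54*w^3 - 51*w^2 + 25*w + 18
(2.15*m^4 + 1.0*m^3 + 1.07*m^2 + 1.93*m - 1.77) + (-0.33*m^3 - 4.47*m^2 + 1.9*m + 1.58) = 2.15*m^4 + 0.67*m^3 - 3.4*m^2 + 3.83*m - 0.19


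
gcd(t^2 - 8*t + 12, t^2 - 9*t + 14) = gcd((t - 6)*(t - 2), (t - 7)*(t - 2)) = t - 2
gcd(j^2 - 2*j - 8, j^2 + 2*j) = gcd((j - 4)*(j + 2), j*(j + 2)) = j + 2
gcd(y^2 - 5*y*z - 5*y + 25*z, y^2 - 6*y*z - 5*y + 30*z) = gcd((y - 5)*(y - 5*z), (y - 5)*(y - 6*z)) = y - 5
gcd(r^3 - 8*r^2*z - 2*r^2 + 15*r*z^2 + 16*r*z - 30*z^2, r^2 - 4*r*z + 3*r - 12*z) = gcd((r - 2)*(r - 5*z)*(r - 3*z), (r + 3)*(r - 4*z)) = 1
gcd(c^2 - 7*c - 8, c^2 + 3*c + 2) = c + 1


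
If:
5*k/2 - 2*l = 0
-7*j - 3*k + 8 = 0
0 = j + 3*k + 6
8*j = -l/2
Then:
No Solution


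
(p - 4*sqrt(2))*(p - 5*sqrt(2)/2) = p^2 - 13*sqrt(2)*p/2 + 20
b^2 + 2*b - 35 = (b - 5)*(b + 7)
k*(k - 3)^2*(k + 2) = k^4 - 4*k^3 - 3*k^2 + 18*k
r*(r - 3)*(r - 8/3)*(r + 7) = r^4 + 4*r^3/3 - 95*r^2/3 + 56*r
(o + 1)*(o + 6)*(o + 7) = o^3 + 14*o^2 + 55*o + 42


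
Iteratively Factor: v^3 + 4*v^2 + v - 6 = (v + 3)*(v^2 + v - 2) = (v - 1)*(v + 3)*(v + 2)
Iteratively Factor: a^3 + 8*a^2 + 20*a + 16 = (a + 2)*(a^2 + 6*a + 8) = (a + 2)*(a + 4)*(a + 2)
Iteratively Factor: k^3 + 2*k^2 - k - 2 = (k - 1)*(k^2 + 3*k + 2) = (k - 1)*(k + 1)*(k + 2)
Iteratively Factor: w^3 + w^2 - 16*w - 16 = (w + 4)*(w^2 - 3*w - 4) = (w - 4)*(w + 4)*(w + 1)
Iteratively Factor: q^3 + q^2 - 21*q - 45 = (q - 5)*(q^2 + 6*q + 9) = (q - 5)*(q + 3)*(q + 3)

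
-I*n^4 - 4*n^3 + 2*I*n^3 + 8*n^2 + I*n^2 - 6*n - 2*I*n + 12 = (n - 2)*(n - 3*I)*(n - 2*I)*(-I*n + 1)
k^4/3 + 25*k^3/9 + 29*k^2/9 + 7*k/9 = k*(k/3 + 1/3)*(k + 1/3)*(k + 7)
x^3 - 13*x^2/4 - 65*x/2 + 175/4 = (x - 7)*(x - 5/4)*(x + 5)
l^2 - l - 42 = (l - 7)*(l + 6)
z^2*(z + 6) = z^3 + 6*z^2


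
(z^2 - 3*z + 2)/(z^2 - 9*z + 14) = (z - 1)/(z - 7)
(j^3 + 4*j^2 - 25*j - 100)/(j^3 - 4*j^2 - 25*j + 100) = (j + 4)/(j - 4)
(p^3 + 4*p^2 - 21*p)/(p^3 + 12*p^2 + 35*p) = (p - 3)/(p + 5)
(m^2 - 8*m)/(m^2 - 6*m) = (m - 8)/(m - 6)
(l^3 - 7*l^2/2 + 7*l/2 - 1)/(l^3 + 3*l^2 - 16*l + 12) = (l - 1/2)/(l + 6)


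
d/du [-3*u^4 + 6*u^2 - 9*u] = -12*u^3 + 12*u - 9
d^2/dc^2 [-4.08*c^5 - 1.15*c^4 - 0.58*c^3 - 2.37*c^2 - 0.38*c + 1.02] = -81.6*c^3 - 13.8*c^2 - 3.48*c - 4.74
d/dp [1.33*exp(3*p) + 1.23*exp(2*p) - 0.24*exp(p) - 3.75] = (3.99*exp(2*p) + 2.46*exp(p) - 0.24)*exp(p)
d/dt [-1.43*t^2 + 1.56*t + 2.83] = 1.56 - 2.86*t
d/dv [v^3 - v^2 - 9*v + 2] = 3*v^2 - 2*v - 9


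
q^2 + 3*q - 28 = (q - 4)*(q + 7)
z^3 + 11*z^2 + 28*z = z*(z + 4)*(z + 7)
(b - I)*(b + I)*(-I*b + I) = -I*b^3 + I*b^2 - I*b + I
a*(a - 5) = a^2 - 5*a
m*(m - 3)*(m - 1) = m^3 - 4*m^2 + 3*m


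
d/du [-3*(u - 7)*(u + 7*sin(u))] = -3*u - 3*(u - 7)*(7*cos(u) + 1) - 21*sin(u)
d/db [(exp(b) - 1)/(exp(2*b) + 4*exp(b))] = (-exp(2*b) + 2*exp(b) + 4)*exp(-b)/(exp(2*b) + 8*exp(b) + 16)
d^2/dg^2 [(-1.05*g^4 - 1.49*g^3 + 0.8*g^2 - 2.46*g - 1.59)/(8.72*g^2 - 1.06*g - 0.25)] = (-159.68064*g^6 + 58.23216*g^5 + 6.65532000000019*g^4 - 373.616536*g^3 - 718.098936*g^2 + 55.444578*g - 9.101648)/(663.054848*g^6 - 241.802112*g^5 - 27.635424*g^4 + 12.673784*g^3 + 0.7923*g^2 - 0.19875*g - 0.015625)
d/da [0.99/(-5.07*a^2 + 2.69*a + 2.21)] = (10.0386*a - 2.6631)/(-5.07*a^2 + 2.69*a + 2.21)^2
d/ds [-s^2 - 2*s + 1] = -2*s - 2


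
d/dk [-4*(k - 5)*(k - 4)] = 36 - 8*k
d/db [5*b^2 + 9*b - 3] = 10*b + 9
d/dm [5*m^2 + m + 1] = 10*m + 1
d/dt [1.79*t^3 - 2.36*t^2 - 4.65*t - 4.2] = 5.37*t^2 - 4.72*t - 4.65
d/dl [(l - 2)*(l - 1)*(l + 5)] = 3*l^2 + 4*l - 13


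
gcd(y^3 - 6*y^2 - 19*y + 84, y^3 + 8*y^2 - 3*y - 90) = y - 3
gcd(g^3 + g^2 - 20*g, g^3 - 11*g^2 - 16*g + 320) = g + 5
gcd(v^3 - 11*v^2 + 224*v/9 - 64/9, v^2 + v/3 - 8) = v - 8/3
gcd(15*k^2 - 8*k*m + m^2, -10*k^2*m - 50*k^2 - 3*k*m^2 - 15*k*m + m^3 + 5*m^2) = 5*k - m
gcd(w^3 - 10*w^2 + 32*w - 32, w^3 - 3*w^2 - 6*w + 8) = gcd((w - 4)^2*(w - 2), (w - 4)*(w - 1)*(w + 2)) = w - 4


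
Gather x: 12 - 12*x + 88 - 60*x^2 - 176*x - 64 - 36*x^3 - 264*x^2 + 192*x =-36*x^3 - 324*x^2 + 4*x + 36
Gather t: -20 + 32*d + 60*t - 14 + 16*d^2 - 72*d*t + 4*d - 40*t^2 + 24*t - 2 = 16*d^2 + 36*d - 40*t^2 + t*(84 - 72*d) - 36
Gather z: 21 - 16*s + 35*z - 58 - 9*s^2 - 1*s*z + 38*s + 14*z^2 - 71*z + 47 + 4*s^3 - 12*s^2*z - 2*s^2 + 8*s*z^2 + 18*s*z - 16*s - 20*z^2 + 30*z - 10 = 4*s^3 - 11*s^2 + 6*s + z^2*(8*s - 6) + z*(-12*s^2 + 17*s - 6)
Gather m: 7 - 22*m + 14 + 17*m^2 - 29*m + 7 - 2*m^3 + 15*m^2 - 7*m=-2*m^3 + 32*m^2 - 58*m + 28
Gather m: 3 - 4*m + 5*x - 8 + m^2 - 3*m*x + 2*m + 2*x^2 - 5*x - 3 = m^2 + m*(-3*x - 2) + 2*x^2 - 8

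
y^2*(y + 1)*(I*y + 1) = I*y^4 + y^3 + I*y^3 + y^2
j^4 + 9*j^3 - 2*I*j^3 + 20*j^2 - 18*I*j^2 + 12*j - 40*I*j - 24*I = (j + 1)*(j + 2)*(j + 6)*(j - 2*I)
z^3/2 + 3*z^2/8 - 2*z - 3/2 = (z/2 + 1)*(z - 2)*(z + 3/4)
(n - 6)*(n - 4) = n^2 - 10*n + 24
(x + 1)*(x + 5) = x^2 + 6*x + 5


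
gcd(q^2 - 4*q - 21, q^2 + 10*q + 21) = q + 3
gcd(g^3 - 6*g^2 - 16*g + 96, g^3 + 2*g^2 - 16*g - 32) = g^2 - 16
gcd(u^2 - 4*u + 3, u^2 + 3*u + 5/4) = 1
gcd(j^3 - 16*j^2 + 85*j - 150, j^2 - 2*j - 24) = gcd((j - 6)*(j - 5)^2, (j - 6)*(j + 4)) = j - 6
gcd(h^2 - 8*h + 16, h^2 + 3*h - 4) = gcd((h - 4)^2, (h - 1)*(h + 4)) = 1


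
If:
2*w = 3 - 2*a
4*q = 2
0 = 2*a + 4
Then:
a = -2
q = 1/2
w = 7/2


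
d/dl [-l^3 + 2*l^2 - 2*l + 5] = -3*l^2 + 4*l - 2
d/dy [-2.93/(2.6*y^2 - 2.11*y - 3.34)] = (15.236*y - 6.1823)/(-2.6*y^2 + 2.11*y + 3.34)^2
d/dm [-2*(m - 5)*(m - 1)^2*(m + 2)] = -8*m^3 + 30*m^2 + 12*m - 34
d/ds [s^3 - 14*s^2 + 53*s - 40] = 3*s^2 - 28*s + 53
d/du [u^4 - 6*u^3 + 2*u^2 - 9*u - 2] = 4*u^3 - 18*u^2 + 4*u - 9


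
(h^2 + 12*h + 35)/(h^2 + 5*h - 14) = (h + 5)/(h - 2)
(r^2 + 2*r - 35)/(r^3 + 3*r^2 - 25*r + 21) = (r - 5)/(r^2 - 4*r + 3)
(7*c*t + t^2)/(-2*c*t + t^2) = (7*c + t)/(-2*c + t)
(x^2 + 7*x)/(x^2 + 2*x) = (x + 7)/(x + 2)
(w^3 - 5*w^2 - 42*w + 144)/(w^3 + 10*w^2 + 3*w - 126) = (w - 8)/(w + 7)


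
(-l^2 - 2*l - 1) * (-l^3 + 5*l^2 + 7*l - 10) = l^5 - 3*l^4 - 16*l^3 - 9*l^2 + 13*l + 10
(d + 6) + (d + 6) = 2*d + 12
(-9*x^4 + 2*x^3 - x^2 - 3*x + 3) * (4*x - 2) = -36*x^5 + 26*x^4 - 8*x^3 - 10*x^2 + 18*x - 6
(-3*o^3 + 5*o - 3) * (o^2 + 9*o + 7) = -3*o^5 - 27*o^4 - 16*o^3 + 42*o^2 + 8*o - 21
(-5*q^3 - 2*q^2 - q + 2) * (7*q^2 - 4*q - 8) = -35*q^5 + 6*q^4 + 41*q^3 + 34*q^2 - 16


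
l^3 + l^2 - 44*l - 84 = (l - 7)*(l + 2)*(l + 6)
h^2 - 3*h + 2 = (h - 2)*(h - 1)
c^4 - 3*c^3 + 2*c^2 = c^2*(c - 2)*(c - 1)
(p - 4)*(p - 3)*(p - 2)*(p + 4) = p^4 - 5*p^3 - 10*p^2 + 80*p - 96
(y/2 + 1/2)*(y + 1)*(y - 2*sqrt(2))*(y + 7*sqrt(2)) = y^4/2 + y^3 + 5*sqrt(2)*y^3/2 - 27*y^2/2 + 5*sqrt(2)*y^2 - 28*y + 5*sqrt(2)*y/2 - 14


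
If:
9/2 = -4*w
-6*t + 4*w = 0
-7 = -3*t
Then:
No Solution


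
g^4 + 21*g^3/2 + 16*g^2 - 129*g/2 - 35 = (g - 2)*(g + 1/2)*(g + 5)*(g + 7)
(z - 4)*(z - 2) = z^2 - 6*z + 8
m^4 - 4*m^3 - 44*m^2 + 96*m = m*(m - 8)*(m - 2)*(m + 6)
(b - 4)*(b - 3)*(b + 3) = b^3 - 4*b^2 - 9*b + 36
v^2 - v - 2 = (v - 2)*(v + 1)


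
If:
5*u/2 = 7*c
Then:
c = 5*u/14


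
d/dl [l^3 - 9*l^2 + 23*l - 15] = 3*l^2 - 18*l + 23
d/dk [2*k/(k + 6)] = 12/(k + 6)^2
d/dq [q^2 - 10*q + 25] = 2*q - 10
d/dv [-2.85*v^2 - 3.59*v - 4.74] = -5.7*v - 3.59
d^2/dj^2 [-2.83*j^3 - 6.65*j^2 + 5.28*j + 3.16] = -16.98*j - 13.3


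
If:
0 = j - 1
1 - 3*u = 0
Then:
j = 1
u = 1/3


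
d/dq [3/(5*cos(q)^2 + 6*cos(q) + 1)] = 6*(5*cos(q) + 3)*sin(q)/(5*cos(q)^2 + 6*cos(q) + 1)^2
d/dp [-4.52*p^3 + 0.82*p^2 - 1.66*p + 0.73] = -13.56*p^2 + 1.64*p - 1.66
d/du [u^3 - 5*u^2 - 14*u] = 3*u^2 - 10*u - 14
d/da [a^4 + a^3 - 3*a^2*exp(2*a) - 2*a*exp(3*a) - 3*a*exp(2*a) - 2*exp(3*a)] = 4*a^3 - 6*a^2*exp(2*a) + 3*a^2 - 6*a*exp(3*a) - 12*a*exp(2*a) - 8*exp(3*a) - 3*exp(2*a)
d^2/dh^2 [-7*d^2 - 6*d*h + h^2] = 2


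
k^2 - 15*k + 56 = (k - 8)*(k - 7)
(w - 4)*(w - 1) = w^2 - 5*w + 4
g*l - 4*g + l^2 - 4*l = (g + l)*(l - 4)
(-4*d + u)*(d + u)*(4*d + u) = -16*d^3 - 16*d^2*u + d*u^2 + u^3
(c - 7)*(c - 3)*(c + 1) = c^3 - 9*c^2 + 11*c + 21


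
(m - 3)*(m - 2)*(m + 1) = m^3 - 4*m^2 + m + 6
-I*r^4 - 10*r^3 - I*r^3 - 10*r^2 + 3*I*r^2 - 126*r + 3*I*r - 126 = (r - 7*I)*(r - 6*I)*(r + 3*I)*(-I*r - I)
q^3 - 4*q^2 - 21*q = q*(q - 7)*(q + 3)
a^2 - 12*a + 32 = (a - 8)*(a - 4)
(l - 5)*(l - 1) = l^2 - 6*l + 5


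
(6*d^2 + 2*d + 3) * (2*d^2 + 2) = 12*d^4 + 4*d^3 + 18*d^2 + 4*d + 6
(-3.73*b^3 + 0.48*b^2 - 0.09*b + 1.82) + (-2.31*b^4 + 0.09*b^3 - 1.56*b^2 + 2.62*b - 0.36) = -2.31*b^4 - 3.64*b^3 - 1.08*b^2 + 2.53*b + 1.46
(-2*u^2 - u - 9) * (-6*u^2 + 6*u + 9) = 12*u^4 - 6*u^3 + 30*u^2 - 63*u - 81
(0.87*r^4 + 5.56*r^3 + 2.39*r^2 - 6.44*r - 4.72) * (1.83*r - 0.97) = 1.5921*r^5 + 9.3309*r^4 - 1.0195*r^3 - 14.1035*r^2 - 2.3908*r + 4.5784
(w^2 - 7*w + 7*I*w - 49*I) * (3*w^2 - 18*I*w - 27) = 3*w^4 - 21*w^3 + 3*I*w^3 + 99*w^2 - 21*I*w^2 - 693*w - 189*I*w + 1323*I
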